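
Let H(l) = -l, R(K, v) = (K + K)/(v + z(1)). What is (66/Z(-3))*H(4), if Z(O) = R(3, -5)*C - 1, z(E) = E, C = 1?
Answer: 528/5 ≈ 105.60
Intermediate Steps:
R(K, v) = 2*K/(1 + v) (R(K, v) = (K + K)/(v + 1) = (2*K)/(1 + v) = 2*K/(1 + v))
Z(O) = -5/2 (Z(O) = (2*3/(1 - 5))*1 - 1 = (2*3/(-4))*1 - 1 = (2*3*(-¼))*1 - 1 = -3/2*1 - 1 = -3/2 - 1 = -5/2)
(66/Z(-3))*H(4) = (66/(-5/2))*(-1*4) = (66*(-⅖))*(-4) = -132/5*(-4) = 528/5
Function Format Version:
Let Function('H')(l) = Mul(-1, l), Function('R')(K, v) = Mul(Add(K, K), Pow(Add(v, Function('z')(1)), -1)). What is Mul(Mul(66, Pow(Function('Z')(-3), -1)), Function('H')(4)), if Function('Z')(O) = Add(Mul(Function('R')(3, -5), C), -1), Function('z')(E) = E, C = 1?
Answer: Rational(528, 5) ≈ 105.60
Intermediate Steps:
Function('R')(K, v) = Mul(2, K, Pow(Add(1, v), -1)) (Function('R')(K, v) = Mul(Add(K, K), Pow(Add(v, 1), -1)) = Mul(Mul(2, K), Pow(Add(1, v), -1)) = Mul(2, K, Pow(Add(1, v), -1)))
Function('Z')(O) = Rational(-5, 2) (Function('Z')(O) = Add(Mul(Mul(2, 3, Pow(Add(1, -5), -1)), 1), -1) = Add(Mul(Mul(2, 3, Pow(-4, -1)), 1), -1) = Add(Mul(Mul(2, 3, Rational(-1, 4)), 1), -1) = Add(Mul(Rational(-3, 2), 1), -1) = Add(Rational(-3, 2), -1) = Rational(-5, 2))
Mul(Mul(66, Pow(Function('Z')(-3), -1)), Function('H')(4)) = Mul(Mul(66, Pow(Rational(-5, 2), -1)), Mul(-1, 4)) = Mul(Mul(66, Rational(-2, 5)), -4) = Mul(Rational(-132, 5), -4) = Rational(528, 5)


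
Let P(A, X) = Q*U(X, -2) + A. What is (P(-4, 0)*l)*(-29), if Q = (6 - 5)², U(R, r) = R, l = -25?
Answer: -2900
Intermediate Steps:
Q = 1 (Q = 1² = 1)
P(A, X) = A + X (P(A, X) = 1*X + A = X + A = A + X)
(P(-4, 0)*l)*(-29) = ((-4 + 0)*(-25))*(-29) = -4*(-25)*(-29) = 100*(-29) = -2900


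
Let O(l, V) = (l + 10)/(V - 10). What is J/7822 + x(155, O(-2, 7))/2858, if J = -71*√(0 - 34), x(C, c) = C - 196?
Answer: -41/2858 - 71*I*√34/7822 ≈ -0.014346 - 0.052927*I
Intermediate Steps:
O(l, V) = (10 + l)/(-10 + V)
x(C, c) = -196 + C
J = -71*I*√34 ≈ -414.0*I
J/7822 + x(155, O(-2, 7))/2858 = -71*I*√34/7822 + (-196 + 155)/2858 = -71*I*√34*(1/7822) - 41*1/2858 = -71*I*√34/7822 - 41/2858 = -41/2858 - 71*I*√34/7822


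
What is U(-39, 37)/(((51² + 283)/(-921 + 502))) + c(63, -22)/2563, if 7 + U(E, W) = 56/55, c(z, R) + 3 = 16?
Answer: 4615249/5279780 ≈ 0.87414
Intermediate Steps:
c(z, R) = 13 (c(z, R) = -3 + 16 = 13)
U(E, W) = -329/55 (U(E, W) = -7 + 56/55 = -329/55)
U(-39, 37)/(((51² + 283)/(-921 + 502))) + c(63, -22)/2563 = -329*(-921 + 502)/(51² + 283)/55 + 13/2563 = -329*(-419/(2601 + 283))/55 + 13*(1/2563) = -329/(55*(2884*(-1/419))) + 13/2563 = -329/(55*(-2884/419)) + 13/2563 = -329/55*(-419/2884) + 13/2563 = 19693/22660 + 13/2563 = 4615249/5279780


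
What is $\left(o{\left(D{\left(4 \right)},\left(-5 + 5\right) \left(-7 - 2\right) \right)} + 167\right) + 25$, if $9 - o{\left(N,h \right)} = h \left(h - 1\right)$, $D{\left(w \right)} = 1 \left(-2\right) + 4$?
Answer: $201$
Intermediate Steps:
$D{\left(w \right)} = 2$ ($D{\left(w \right)} = -2 + 4 = 2$)
$o{\left(N,h \right)} = 9 - h \left(-1 + h\right)$ ($o{\left(N,h \right)} = 9 - h \left(h - 1\right) = 9 - h \left(-1 + h\right)$)
$\left(o{\left(D{\left(4 \right)},\left(-5 + 5\right) \left(-7 - 2\right) \right)} + 167\right) + 25 = \left(\left(9 + \left(-5 + 5\right) \left(-7 - 2\right) - \left(\left(-5 + 5\right) \left(-7 - 2\right)\right)^{2}\right) + 167\right) + 25 = \left(\left(9 + 0 \left(-9\right) - \left(0 \left(-9\right)\right)^{2}\right) + 167\right) + 25 = \left(\left(9 + 0 - 0^{2}\right) + 167\right) + 25 = \left(\left(9 + 0 - 0\right) + 167\right) + 25 = \left(\left(9 + 0 + 0\right) + 167\right) + 25 = \left(9 + 167\right) + 25 = 176 + 25 = 201$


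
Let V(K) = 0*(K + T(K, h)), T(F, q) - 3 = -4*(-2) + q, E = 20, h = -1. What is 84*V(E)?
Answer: 0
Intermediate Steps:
T(F, q) = 11 + q (T(F, q) = 3 + (-4*(-2) + q) = 3 + (8 + q) = 11 + q)
V(K) = 0 (V(K) = 0*(K + (11 - 1)) = 0*(K + 10) = 0*(10 + K) = 0)
84*V(E) = 84*0 = 0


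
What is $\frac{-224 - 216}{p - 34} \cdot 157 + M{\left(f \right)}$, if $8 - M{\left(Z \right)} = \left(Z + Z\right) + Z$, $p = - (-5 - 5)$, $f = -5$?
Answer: $\frac{8704}{3} \approx 2901.3$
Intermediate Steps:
$p = 10$ ($p = \left(-1\right) \left(-10\right) = 10$)
$M{\left(Z \right)} = 8 - 3 Z$ ($M{\left(Z \right)} = 8 - \left(\left(Z + Z\right) + Z\right) = 8 - \left(2 Z + Z\right) = 8 - 3 Z$)
$\frac{-224 - 216}{p - 34} \cdot 157 + M{\left(f \right)} = \frac{-224 - 216}{10 - 34} \cdot 157 + \left(8 - -15\right) = - \frac{440}{-24} \cdot 157 + \left(8 + 15\right) = \left(-440\right) \left(- \frac{1}{24}\right) 157 + 23 = \frac{55}{3} \cdot 157 + 23 = \frac{8635}{3} + 23 = \frac{8704}{3}$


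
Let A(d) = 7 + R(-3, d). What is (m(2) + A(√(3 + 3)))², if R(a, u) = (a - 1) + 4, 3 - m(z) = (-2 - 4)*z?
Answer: 484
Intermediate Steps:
m(z) = 3 + 6*z (m(z) = 3 - (-2 - 4)*z = 3 - (-6)*z = 3 + 6*z)
R(a, u) = 3 + a (R(a, u) = (-1 + a) + 4 = 3 + a)
A(d) = 7 (A(d) = 7 + (3 - 3) = 7 + 0 = 7)
(m(2) + A(√(3 + 3)))² = ((3 + 6*2) + 7)² = ((3 + 12) + 7)² = (15 + 7)² = 22² = 484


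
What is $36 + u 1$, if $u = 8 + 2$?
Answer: $46$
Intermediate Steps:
$u = 10$
$36 + u 1 = 36 + 10 \cdot 1 = 36 + 10 = 46$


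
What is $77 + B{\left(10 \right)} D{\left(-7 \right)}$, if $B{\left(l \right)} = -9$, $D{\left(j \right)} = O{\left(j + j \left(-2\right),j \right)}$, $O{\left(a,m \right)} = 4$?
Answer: $41$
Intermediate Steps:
$D{\left(j \right)} = 4$
$77 + B{\left(10 \right)} D{\left(-7 \right)} = 77 - 36 = 41$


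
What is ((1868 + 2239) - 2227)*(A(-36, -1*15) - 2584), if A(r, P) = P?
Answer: -4886120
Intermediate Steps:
((1868 + 2239) - 2227)*(A(-36, -1*15) - 2584) = ((1868 + 2239) - 2227)*(-1*15 - 2584) = (4107 - 2227)*(-15 - 2584) = 1880*(-2599) = -4886120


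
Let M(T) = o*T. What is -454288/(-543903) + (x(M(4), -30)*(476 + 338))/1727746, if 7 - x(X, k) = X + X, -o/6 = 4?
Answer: 436499473103/469863116319 ≈ 0.92899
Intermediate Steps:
o = -24 (o = -6*4 = -24)
M(T) = -24*T
x(X, k) = 7 - 2*X (x(X, k) = 7 - (X + X) = 7 - 2*X)
-454288/(-543903) + (x(M(4), -30)*(476 + 338))/1727746 = -454288/(-543903) + ((7 - (-48)*4)*(476 + 338))/1727746 = -454288*(-1/543903) + ((7 - 2*(-96))*814)*(1/1727746) = 454288/543903 + ((7 + 192)*814)*(1/1727746) = 454288/543903 + (199*814)*(1/1727746) = 454288/543903 + 161986*(1/1727746) = 454288/543903 + 80993/863873 = 436499473103/469863116319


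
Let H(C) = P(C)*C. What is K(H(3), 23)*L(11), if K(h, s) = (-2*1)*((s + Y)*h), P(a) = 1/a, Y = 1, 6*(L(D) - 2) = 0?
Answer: -96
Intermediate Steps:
L(D) = 2 (L(D) = 2 + (⅙)*0 = 2 + 0 = 2)
H(C) = 1 (H(C) = C/C = 1)
K(h, s) = -2*h*(1 + s) (K(h, s) = (-2*1)*((s + 1)*h) = -2*(1 + s)*h = -2*h*(1 + s))
K(H(3), 23)*L(11) = -2*1*(1 + 23)*2 = -2*1*24*2 = -48*2 = -96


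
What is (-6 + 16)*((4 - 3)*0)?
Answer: 0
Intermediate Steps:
(-6 + 16)*((4 - 3)*0) = 10*(1*0) = 10*0 = 0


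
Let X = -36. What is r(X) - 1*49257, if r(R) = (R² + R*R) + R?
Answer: -46701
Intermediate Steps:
r(R) = R + 2*R² (r(R) = (R² + R²) + R = 2*R² + R = R + 2*R²)
r(X) - 1*49257 = -36*(1 + 2*(-36)) - 1*49257 = -36*(1 - 72) - 49257 = -36*(-71) - 49257 = 2556 - 49257 = -46701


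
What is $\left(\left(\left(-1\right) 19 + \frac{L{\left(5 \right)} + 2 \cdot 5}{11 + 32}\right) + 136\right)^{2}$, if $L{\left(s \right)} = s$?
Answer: $\frac{25462116}{1849} \approx 13771.0$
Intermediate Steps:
$\left(\left(\left(-1\right) 19 + \frac{L{\left(5 \right)} + 2 \cdot 5}{11 + 32}\right) + 136\right)^{2} = \left(\left(\left(-1\right) 19 + \frac{5 + 2 \cdot 5}{11 + 32}\right) + 136\right)^{2} = \left(\left(-19 + \frac{5 + 10}{43}\right) + 136\right)^{2} = \left(\left(-19 + 15 \cdot \frac{1}{43}\right) + 136\right)^{2} = \left(\left(-19 + \frac{15}{43}\right) + 136\right)^{2} = \left(- \frac{802}{43} + 136\right)^{2} = \left(\frac{5046}{43}\right)^{2} = \frac{25462116}{1849}$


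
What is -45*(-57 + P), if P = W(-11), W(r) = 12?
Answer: 2025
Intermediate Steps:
P = 12
-45*(-57 + P) = -45*(-57 + 12) = -45*(-45) = 2025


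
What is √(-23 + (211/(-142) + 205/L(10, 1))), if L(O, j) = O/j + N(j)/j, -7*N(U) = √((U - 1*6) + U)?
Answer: √(-30328001521 + 4434340855*I)/87046 ≈ 0.14587 + 2.006*I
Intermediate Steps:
N(U) = -√(-6 + 2*U)/7 (N(U) = -√((U - 1*6) + U)/7 = -√((U - 6) + U)/7 = -√((-6 + U) + U)/7 = -√(-6 + 2*U)/7)
L(O, j) = O/j - √(-6 + 2*j)/(7*j) (L(O, j) = O/j + (-√(-6 + 2*j)/7)/j = O/j - √(-6 + 2*j)/(7*j))
√(-23 + (211/(-142) + 205/L(10, 1))) = √(-23 + (211/(-142) + 205/(((10 - √(-6 + 2*1)/7)/1)))) = √(-23 + (211*(-1/142) + 205/((1*(10 - √(-6 + 2)/7))))) = √(-23 + (-211/142 + 205/((1*(10 - 2*I/7))))) = √(-23 + (-211/142 + 205/(10 - 2*I/7))) = √(-23 + (-211/142 + 205*(49*(10 + 2*I/7)/4904))) = √(-23 + (-211/142 + 10045*(10 + 2*I/7)/4904)) = √(-3477/142 + 10045*(10 + 2*I/7)/4904)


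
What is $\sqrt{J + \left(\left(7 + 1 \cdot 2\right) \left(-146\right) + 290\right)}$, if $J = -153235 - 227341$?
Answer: $60 i \sqrt{106} \approx 617.74 i$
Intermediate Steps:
$J = -380576$ ($J = -153235 - 227341 = -380576$)
$\sqrt{J + \left(\left(7 + 1 \cdot 2\right) \left(-146\right) + 290\right)} = \sqrt{-380576 + \left(\left(7 + 1 \cdot 2\right) \left(-146\right) + 290\right)} = \sqrt{-380576 + \left(\left(7 + 2\right) \left(-146\right) + 290\right)} = \sqrt{-380576 + \left(9 \left(-146\right) + 290\right)} = \sqrt{-380576 + \left(-1314 + 290\right)} = \sqrt{-380576 - 1024} = \sqrt{-381600} = 60 i \sqrt{106}$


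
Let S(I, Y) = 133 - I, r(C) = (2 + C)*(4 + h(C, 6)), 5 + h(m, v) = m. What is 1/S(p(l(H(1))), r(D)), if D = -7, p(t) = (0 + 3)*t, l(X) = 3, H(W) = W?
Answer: 1/124 ≈ 0.0080645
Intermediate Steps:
h(m, v) = -5 + m
p(t) = 3*t
r(C) = (-1 + C)*(2 + C) (r(C) = (2 + C)*(4 + (-5 + C)) = (2 + C)*(-1 + C) = (-1 + C)*(2 + C))
1/S(p(l(H(1))), r(D)) = 1/(133 - 3*3) = 1/(133 - 1*9) = 1/(133 - 9) = 1/124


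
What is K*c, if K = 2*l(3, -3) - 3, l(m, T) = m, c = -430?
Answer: -1290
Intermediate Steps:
K = 3 (K = 2*3 - 3 = 6 - 3 = 3)
K*c = 3*(-430) = -1290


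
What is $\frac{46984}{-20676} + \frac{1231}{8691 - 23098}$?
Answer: $- \frac{175587661}{74469783} \approx -2.3578$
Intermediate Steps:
$\frac{46984}{-20676} + \frac{1231}{8691 - 23098} = 46984 \left(- \frac{1}{20676}\right) + \frac{1231}{8691 - 23098} = - \frac{11746}{5169} + \frac{1231}{-14407} = - \frac{11746}{5169} + 1231 \left(- \frac{1}{14407}\right) = - \frac{11746}{5169} - \frac{1231}{14407} = - \frac{175587661}{74469783}$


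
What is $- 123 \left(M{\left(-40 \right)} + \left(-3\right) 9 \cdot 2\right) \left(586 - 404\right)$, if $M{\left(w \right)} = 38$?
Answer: $358176$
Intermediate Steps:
$- 123 \left(M{\left(-40 \right)} + \left(-3\right) 9 \cdot 2\right) \left(586 - 404\right) = - 123 \left(38 + \left(-3\right) 9 \cdot 2\right) \left(586 - 404\right) = - 123 \left(38 - 54\right) 182 = - 123 \left(\left(-16\right) 182\right) = - 123 \left(-2912\right) = \left(-1\right) \left(-358176\right) = 358176$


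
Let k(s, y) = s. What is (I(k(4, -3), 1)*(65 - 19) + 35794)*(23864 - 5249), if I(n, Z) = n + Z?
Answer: 670586760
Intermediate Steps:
I(n, Z) = Z + n
(I(k(4, -3), 1)*(65 - 19) + 35794)*(23864 - 5249) = ((1 + 4)*(65 - 19) + 35794)*(23864 - 5249) = (5*46 + 35794)*18615 = (230 + 35794)*18615 = 36024*18615 = 670586760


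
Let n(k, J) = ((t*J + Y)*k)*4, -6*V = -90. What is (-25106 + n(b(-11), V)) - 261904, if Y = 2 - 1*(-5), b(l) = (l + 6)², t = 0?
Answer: -286310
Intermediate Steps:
b(l) = (6 + l)²
Y = 7 (Y = 2 + 5 = 7)
V = 15 (V = -⅙*(-90) = 15)
n(k, J) = 28*k (n(k, J) = ((0*J + 7)*k)*4 = ((0 + 7)*k)*4 = (7*k)*4 = 28*k)
(-25106 + n(b(-11), V)) - 261904 = (-25106 + 28*(6 - 11)²) - 261904 = (-25106 + 28*(-5)²) - 261904 = (-25106 + 28*25) - 261904 = (-25106 + 700) - 261904 = -24406 - 261904 = -286310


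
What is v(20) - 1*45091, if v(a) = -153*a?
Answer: -48151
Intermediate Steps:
v(20) - 1*45091 = -153*20 - 1*45091 = -3060 - 45091 = -48151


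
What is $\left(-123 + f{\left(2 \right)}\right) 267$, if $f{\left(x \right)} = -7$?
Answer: $-34710$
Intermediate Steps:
$\left(-123 + f{\left(2 \right)}\right) 267 = \left(-123 - 7\right) 267 = \left(-130\right) 267 = -34710$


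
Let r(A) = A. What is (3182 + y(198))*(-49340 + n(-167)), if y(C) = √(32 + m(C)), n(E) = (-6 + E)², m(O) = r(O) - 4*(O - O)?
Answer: -61765802 - 19411*√230 ≈ -6.2060e+7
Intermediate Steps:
m(O) = O (m(O) = O - 4*(O - O) = O - 4*0 = O + 0 = O)
y(C) = √(32 + C)
(3182 + y(198))*(-49340 + n(-167)) = (3182 + √(32 + 198))*(-49340 + (-6 - 167)²) = (3182 + √230)*(-49340 + (-173)²) = (3182 + √230)*(-49340 + 29929) = (3182 + √230)*(-19411) = -61765802 - 19411*√230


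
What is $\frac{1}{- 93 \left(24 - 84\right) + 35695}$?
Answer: $\frac{1}{41275} \approx 2.4228 \cdot 10^{-5}$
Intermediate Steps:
$\frac{1}{- 93 \left(24 - 84\right) + 35695} = \frac{1}{\left(-93\right) \left(-60\right) + 35695} = \frac{1}{5580 + 35695} = \frac{1}{41275}$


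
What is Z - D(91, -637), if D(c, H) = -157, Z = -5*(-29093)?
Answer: 145622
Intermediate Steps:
Z = 145465
Z - D(91, -637) = 145465 - 1*(-157) = 145465 + 157 = 145622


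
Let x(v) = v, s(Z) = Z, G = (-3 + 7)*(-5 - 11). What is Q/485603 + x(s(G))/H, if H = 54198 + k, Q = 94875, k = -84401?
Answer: 2896588217/14666667409 ≈ 0.19749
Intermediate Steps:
G = -64 (G = 4*(-16) = -64)
H = -30203 (H = 54198 - 84401 = -30203)
Q/485603 + x(s(G))/H = 94875/485603 - 64/(-30203) = 94875*(1/485603) - 64*(-1/30203) = 94875/485603 + 64/30203 = 2896588217/14666667409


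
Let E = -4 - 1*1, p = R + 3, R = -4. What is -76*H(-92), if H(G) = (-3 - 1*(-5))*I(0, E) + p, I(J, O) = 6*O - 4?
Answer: 5244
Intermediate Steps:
p = -1 (p = -4 + 3 = -1)
E = -5 (E = -4 - 1 = -5)
I(J, O) = -4 + 6*O
H(G) = -69 (H(G) = (-3 - 1*(-5))*(-4 + 6*(-5)) - 1 = (-3 + 5)*(-4 - 30) - 1 = 2*(-34) - 1 = -68 - 1 = -69)
-76*H(-92) = -76*(-69) = 5244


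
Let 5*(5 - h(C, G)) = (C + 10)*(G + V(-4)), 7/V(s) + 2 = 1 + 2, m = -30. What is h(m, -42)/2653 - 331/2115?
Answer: -1163668/5611095 ≈ -0.20739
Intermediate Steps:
V(s) = 7 (V(s) = 7/(-2 + (1 + 2)) = 7/(-2 + 3) = 7/1 = 7*1 = 7)
h(C, G) = 5 - (7 + G)*(10 + C)/5 (h(C, G) = 5 - (C + 10)*(G + 7)/5 = 5 - (10 + C)*(7 + G)/5 = 5 - (7 + G)*(10 + C)/5)
h(m, -42)/2653 - 331/2115 = (-9 - 2*(-42) - 7/5*(-30) - ⅕*(-30)*(-42))/2653 - 331/2115 = (-9 + 84 + 42 - 252)*(1/2653) - 331*1/2115 = -135*1/2653 - 331/2115 = -135/2653 - 331/2115 = -1163668/5611095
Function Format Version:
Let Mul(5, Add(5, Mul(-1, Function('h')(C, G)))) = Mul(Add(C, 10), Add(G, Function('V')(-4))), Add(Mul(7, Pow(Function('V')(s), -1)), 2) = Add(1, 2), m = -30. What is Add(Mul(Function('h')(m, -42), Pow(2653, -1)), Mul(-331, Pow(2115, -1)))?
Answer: Rational(-1163668, 5611095) ≈ -0.20739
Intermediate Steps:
Function('V')(s) = 7 (Function('V')(s) = Mul(7, Pow(Add(-2, Add(1, 2)), -1)) = Mul(7, Pow(Add(-2, 3), -1)) = Mul(7, Pow(1, -1)) = Mul(7, 1) = 7)
Function('h')(C, G) = Add(5, Mul(Rational(-1, 5), Add(7, G), Add(10, C))) (Function('h')(C, G) = Add(5, Mul(Rational(-1, 5), Mul(Add(C, 10), Add(G, 7)))) = Add(5, Mul(Rational(-1, 5), Mul(Add(10, C), Add(7, G)))) = Add(5, Mul(Rational(-1, 5), Mul(Add(7, G), Add(10, C)))) = Add(5, Mul(Rational(-1, 5), Add(7, G), Add(10, C))))
Add(Mul(Function('h')(m, -42), Pow(2653, -1)), Mul(-331, Pow(2115, -1))) = Add(Mul(Add(-9, Mul(-2, -42), Mul(Rational(-7, 5), -30), Mul(Rational(-1, 5), -30, -42)), Pow(2653, -1)), Mul(-331, Pow(2115, -1))) = Add(Mul(Add(-9, 84, 42, -252), Rational(1, 2653)), Mul(-331, Rational(1, 2115))) = Add(Mul(-135, Rational(1, 2653)), Rational(-331, 2115)) = Add(Rational(-135, 2653), Rational(-331, 2115)) = Rational(-1163668, 5611095)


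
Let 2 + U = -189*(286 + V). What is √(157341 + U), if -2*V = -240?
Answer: 7*√1645 ≈ 283.91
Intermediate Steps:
V = 120 (V = -½*(-240) = 120)
U = -76736 (U = -2 - 189*(286 + 120) = -2 - 189*406 = -2 - 76734 = -76736)
√(157341 + U) = √(157341 - 76736) = √80605 = 7*√1645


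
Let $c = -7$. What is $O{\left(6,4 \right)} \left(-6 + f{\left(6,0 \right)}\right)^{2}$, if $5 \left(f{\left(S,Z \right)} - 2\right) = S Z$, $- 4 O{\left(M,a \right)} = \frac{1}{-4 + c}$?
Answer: $\frac{4}{11} \approx 0.36364$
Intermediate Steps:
$O{\left(M,a \right)} = \frac{1}{44}$ ($O{\left(M,a \right)} = - \frac{1}{4 \left(-4 - 7\right)} = - \frac{1}{4 \left(-11\right)} = \left(- \frac{1}{4}\right) \left(- \frac{1}{11}\right) = \frac{1}{44}$)
$f{\left(S,Z \right)} = 2 + \frac{S Z}{5}$
$O{\left(6,4 \right)} \left(-6 + f{\left(6,0 \right)}\right)^{2} = \frac{\left(-6 + \left(2 + \frac{1}{5} \cdot 6 \cdot 0\right)\right)^{2}}{44} = \frac{\left(-6 + \left(2 + 0\right)\right)^{2}}{44} = \frac{\left(-6 + 2\right)^{2}}{44} = \frac{\left(-4\right)^{2}}{44} = \frac{1}{44} \cdot 16 = \frac{4}{11}$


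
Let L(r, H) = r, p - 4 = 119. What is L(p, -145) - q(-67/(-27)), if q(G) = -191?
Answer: 314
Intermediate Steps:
p = 123 (p = 4 + 119 = 123)
L(p, -145) - q(-67/(-27)) = 123 - 1*(-191) = 123 + 191 = 314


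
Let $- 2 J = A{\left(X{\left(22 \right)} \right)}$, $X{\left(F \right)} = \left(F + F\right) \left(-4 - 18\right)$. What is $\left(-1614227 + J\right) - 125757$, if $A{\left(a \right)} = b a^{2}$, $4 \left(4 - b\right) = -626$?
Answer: $-76936160$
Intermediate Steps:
$b = \frac{321}{2}$ ($b = 4 - - \frac{313}{2} = 4 + \frac{313}{2} = \frac{321}{2} \approx 160.5$)
$X{\left(F \right)} = - 44 F$ ($X{\left(F \right)} = 2 F \left(-22\right) = - 44 F$)
$A{\left(a \right)} = \frac{321 a^{2}}{2}$
$J = -75196176$ ($J = - \frac{\frac{321}{2} \left(\left(-44\right) 22\right)^{2}}{2} = - \frac{\frac{321}{2} \left(-968\right)^{2}}{2} = - \frac{\frac{321}{2} \cdot 937024}{2} = \left(- \frac{1}{2}\right) 150392352 = -75196176$)
$\left(-1614227 + J\right) - 125757 = \left(-1614227 - 75196176\right) - 125757 = -76810403 - 125757 = -76936160$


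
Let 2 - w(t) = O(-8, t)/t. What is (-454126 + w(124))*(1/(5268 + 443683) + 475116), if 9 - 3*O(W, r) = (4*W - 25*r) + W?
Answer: -36034963706117547809/167009772 ≈ -2.1577e+11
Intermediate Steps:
O(W, r) = 3 - 5*W/3 + 25*r/3 (O(W, r) = 3 - ((4*W - 25*r) + W)/3 = 3 - ((-25*r + 4*W) + W)/3 = 3 - (-25*r + 5*W)/3 = 3 + (-5*W/3 + 25*r/3) = 3 - 5*W/3 + 25*r/3)
w(t) = 2 - (49/3 + 25*t/3)/t (w(t) = 2 - (3 - 5/3*(-8) + 25*t/3)/t = 2 - (3 + 40/3 + 25*t/3)/t = 2 - (49/3 + 25*t/3)/t)
(-454126 + w(124))*(1/(5268 + 443683) + 475116) = (-454126 + (1/3)*(-49 - 19*124)/124)*(1/(5268 + 443683) + 475116) = (-454126 + (1/3)*(1/124)*(-49 - 2356))*(1/448951 + 475116) = (-454126 + (1/3)*(1/124)*(-2405))*(1/448951 + 475116) = (-454126 - 2405/372)*(213303803317/448951) = -168937277/372*213303803317/448951 = -36034963706117547809/167009772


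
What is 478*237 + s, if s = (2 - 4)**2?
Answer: 113290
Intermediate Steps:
s = 4 (s = (-2)**2 = 4)
478*237 + s = 478*237 + 4 = 113286 + 4 = 113290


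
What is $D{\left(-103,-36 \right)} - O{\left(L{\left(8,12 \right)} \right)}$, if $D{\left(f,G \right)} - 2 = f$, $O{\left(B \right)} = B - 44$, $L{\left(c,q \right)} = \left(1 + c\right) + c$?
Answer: $-74$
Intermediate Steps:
$L{\left(c,q \right)} = 1 + 2 c$
$O{\left(B \right)} = -44 + B$ ($O{\left(B \right)} = B - 44 = -44 + B$)
$D{\left(f,G \right)} = 2 + f$
$D{\left(-103,-36 \right)} - O{\left(L{\left(8,12 \right)} \right)} = \left(2 - 103\right) - \left(-44 + \left(1 + 2 \cdot 8\right)\right) = -101 - \left(-44 + \left(1 + 16\right)\right) = -101 - \left(-44 + 17\right) = -101 - -27 = -101 + 27 = -74$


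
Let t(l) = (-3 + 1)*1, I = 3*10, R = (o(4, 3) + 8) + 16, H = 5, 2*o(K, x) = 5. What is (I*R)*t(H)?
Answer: -1590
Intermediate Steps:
o(K, x) = 5/2 (o(K, x) = (½)*5 = 5/2)
R = 53/2 (R = (5/2 + 8) + 16 = 21/2 + 16 = 53/2 ≈ 26.500)
I = 30
t(l) = -2 (t(l) = -2*1 = -2)
(I*R)*t(H) = (30*(53/2))*(-2) = 795*(-2) = -1590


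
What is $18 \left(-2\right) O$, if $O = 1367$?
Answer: $-49212$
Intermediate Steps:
$18 \left(-2\right) O = 18 \left(-2\right) 1367 = \left(-36\right) 1367 = -49212$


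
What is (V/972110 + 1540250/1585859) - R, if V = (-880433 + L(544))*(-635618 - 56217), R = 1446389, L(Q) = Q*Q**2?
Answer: -35578710512084424225/308325878498 ≈ -1.1539e+8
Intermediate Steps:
L(Q) = Q**3
V = -110768837748085 (V = (-880433 + 544**3)*(-635618 - 56217) = (-880433 + 160989184)*(-691835) = 160108751*(-691835) = -110768837748085)
(V/972110 + 1540250/1585859) - R = (-110768837748085/972110 + 1540250/1585859) - 1*1446389 = (-110768837748085*1/972110 + 1540250*(1/1585859)) - 1446389 = (-22153767549617/194422 + 1540250/1585859) - 1446389 = -35132751353009580503/308325878498 - 1446389 = -35578710512084424225/308325878498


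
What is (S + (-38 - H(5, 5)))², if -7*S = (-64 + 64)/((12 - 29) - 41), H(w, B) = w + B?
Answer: 2304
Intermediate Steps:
H(w, B) = B + w
S = 0 (S = -(-64 + 64)/(7*((12 - 29) - 41)) = -0/(-17 - 41) = -0/(-58) = -0*(-1)/58 = -⅐*0 = 0)
(S + (-38 - H(5, 5)))² = (0 + (-38 - (5 + 5)))² = (0 + (-38 - 1*10))² = (0 + (-38 - 10))² = (0 - 48)² = (-48)² = 2304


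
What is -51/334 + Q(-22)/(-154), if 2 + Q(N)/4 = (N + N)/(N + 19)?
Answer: -37165/77154 ≈ -0.48170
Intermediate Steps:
Q(N) = -8 + 8*N/(19 + N) (Q(N) = -8 + 4*((N + N)/(N + 19)) = -8 + 4*((2*N)/(19 + N)) = -8 + 4*(2*N/(19 + N)) = -8 + 8*N/(19 + N))
-51/334 + Q(-22)/(-154) = -51/334 - 152/(19 - 22)/(-154) = -51*1/334 - 152/(-3)*(-1/154) = -51/334 - 152*(-1/3)*(-1/154) = -51/334 + (152/3)*(-1/154) = -51/334 - 76/231 = -37165/77154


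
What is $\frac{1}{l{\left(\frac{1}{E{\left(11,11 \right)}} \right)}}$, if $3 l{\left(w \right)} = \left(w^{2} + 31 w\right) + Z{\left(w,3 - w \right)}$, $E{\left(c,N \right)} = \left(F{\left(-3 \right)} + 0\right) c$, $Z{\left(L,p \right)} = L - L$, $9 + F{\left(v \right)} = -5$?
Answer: $- \frac{23716}{1591} \approx -14.906$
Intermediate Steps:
$F{\left(v \right)} = -14$ ($F{\left(v \right)} = -9 - 5 = -14$)
$Z{\left(L,p \right)} = 0$
$E{\left(c,N \right)} = - 14 c$ ($E{\left(c,N \right)} = \left(-14 + 0\right) c = - 14 c$)
$l{\left(w \right)} = \frac{w^{2}}{3} + \frac{31 w}{3}$ ($l{\left(w \right)} = \frac{\left(w^{2} + 31 w\right) + 0}{3} = \frac{w^{2} + 31 w}{3} = \frac{w^{2}}{3} + \frac{31 w}{3}$)
$\frac{1}{l{\left(\frac{1}{E{\left(11,11 \right)}} \right)}} = \frac{1}{\frac{1}{3} \frac{1}{\left(-14\right) 11} \left(31 + \frac{1}{\left(-14\right) 11}\right)} = \frac{1}{\frac{1}{3} \frac{1}{-154} \left(31 + \frac{1}{-154}\right)} = \frac{1}{\frac{1}{3} \left(- \frac{1}{154}\right) \left(31 - \frac{1}{154}\right)} = \frac{1}{\frac{1}{3} \left(- \frac{1}{154}\right) \frac{4773}{154}} = \frac{1}{- \frac{1591}{23716}} = - \frac{23716}{1591}$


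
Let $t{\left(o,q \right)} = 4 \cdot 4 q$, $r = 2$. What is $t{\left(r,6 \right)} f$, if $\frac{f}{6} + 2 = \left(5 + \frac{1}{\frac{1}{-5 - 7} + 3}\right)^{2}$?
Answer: $\frac{18730944}{1225} \approx 15291.0$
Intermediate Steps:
$t{\left(o,q \right)} = 16 q$
$f = \frac{195114}{1225}$ ($f = -12 + 6 \left(5 + \frac{1}{\frac{1}{-5 - 7} + 3}\right)^{2} = -12 + 6 \left(5 + \frac{1}{\frac{1}{-12} + 3}\right)^{2} = -12 + 6 \left(5 + \frac{1}{- \frac{1}{12} + 3}\right)^{2} = -12 + 6 \left(5 + \frac{1}{\frac{35}{12}}\right)^{2} = -12 + 6 \left(5 + \frac{12}{35}\right)^{2} = -12 + 6 \left(\frac{187}{35}\right)^{2} = -12 + 6 \cdot \frac{34969}{1225} = -12 + \frac{209814}{1225} = \frac{195114}{1225} \approx 159.28$)
$t{\left(r,6 \right)} f = 16 \cdot 6 \cdot \frac{195114}{1225} = 96 \cdot \frac{195114}{1225} = \frac{18730944}{1225}$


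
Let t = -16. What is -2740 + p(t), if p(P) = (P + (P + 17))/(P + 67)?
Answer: -46585/17 ≈ -2740.3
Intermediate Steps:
p(P) = (17 + 2*P)/(67 + P) (p(P) = (P + (17 + P))/(67 + P) = (17 + 2*P)/(67 + P))
-2740 + p(t) = -2740 + (17 + 2*(-16))/(67 - 16) = -2740 + (17 - 32)/51 = -2740 + (1/51)*(-15) = -2740 - 5/17 = -46585/17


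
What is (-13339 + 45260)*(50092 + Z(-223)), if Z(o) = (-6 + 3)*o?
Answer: 1620341881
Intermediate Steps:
Z(o) = -3*o
(-13339 + 45260)*(50092 + Z(-223)) = (-13339 + 45260)*(50092 - 3*(-223)) = 31921*(50092 + 669) = 31921*50761 = 1620341881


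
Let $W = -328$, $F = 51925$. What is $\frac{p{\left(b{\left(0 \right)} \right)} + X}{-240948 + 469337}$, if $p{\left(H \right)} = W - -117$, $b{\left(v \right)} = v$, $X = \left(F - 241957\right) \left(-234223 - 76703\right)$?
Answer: $\frac{59085889421}{228389} \approx 2.5871 \cdot 10^{5}$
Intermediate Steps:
$X = 59085889632$ ($X = \left(51925 - 241957\right) \left(-234223 - 76703\right) = \left(-190032\right) \left(-310926\right) = 59085889632$)
$p{\left(H \right)} = -211$ ($p{\left(H \right)} = -328 - -117 = -328 + 117 = -211$)
$\frac{p{\left(b{\left(0 \right)} \right)} + X}{-240948 + 469337} = \frac{-211 + 59085889632}{-240948 + 469337} = \frac{59085889421}{228389}$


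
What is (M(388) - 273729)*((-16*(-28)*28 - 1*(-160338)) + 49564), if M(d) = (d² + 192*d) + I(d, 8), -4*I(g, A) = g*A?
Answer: -11003291390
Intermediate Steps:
I(g, A) = -A*g/4 (I(g, A) = -g*A/4 = -A*g/4)
M(d) = d² + 190*d (M(d) = (d² + 192*d) - ¼*8*d = (d² + 192*d) - 2*d = d² + 190*d)
(M(388) - 273729)*((-16*(-28)*28 - 1*(-160338)) + 49564) = (388*(190 + 388) - 273729)*((-16*(-28)*28 - 1*(-160338)) + 49564) = (388*578 - 273729)*((448*28 + 160338) + 49564) = (224264 - 273729)*((12544 + 160338) + 49564) = -49465*(172882 + 49564) = -49465*222446 = -11003291390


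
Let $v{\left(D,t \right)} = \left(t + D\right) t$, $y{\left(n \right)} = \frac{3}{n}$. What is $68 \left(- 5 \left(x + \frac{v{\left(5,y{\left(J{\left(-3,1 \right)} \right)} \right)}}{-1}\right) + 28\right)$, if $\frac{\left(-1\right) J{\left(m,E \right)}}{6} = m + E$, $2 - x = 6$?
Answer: $\frac{14841}{4} \approx 3710.3$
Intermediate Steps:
$x = -4$ ($x = 2 - 6 = -4$)
$J{\left(m,E \right)} = - 6 E - 6 m$ ($J{\left(m,E \right)} = - 6 \left(m + E\right) = - 6 \left(E + m\right) = - 6 E - 6 m$)
$v{\left(D,t \right)} = t \left(D + t\right)$ ($v{\left(D,t \right)} = \left(D + t\right) t = t \left(D + t\right)$)
$68 \left(- 5 \left(x + \frac{v{\left(5,y{\left(J{\left(-3,1 \right)} \right)} \right)}}{-1}\right) + 28\right) = 68 \left(- 5 \left(-4 + \frac{\frac{3}{\left(-6\right) 1 - -18} \left(5 + \frac{3}{\left(-6\right) 1 - -18}\right)}{-1}\right) + 28\right) = 68 \left(- 5 \left(-4 + \frac{3}{-6 + 18} \left(5 + \frac{3}{-6 + 18}\right) \left(-1\right)\right) + 28\right) = 68 \left(- 5 \left(-4 + \frac{3}{12} \left(5 + \frac{3}{12}\right) \left(-1\right)\right) + 28\right) = 68 \left(- 5 \left(-4 + 3 \cdot \frac{1}{12} \left(5 + 3 \cdot \frac{1}{12}\right) \left(-1\right)\right) + 28\right) = 68 \left(- 5 \left(-4 + \frac{5 + \frac{1}{4}}{4} \left(-1\right)\right) + 28\right) = 68 \left(- 5 \left(-4 + \frac{1}{4} \cdot \frac{21}{4} \left(-1\right)\right) + 28\right) = 68 \left(- 5 \left(-4 + \frac{21}{16} \left(-1\right)\right) + 28\right) = 68 \left(- 5 \left(-4 - \frac{21}{16}\right) + 28\right) = 68 \left(\left(-5\right) \left(- \frac{85}{16}\right) + 28\right) = 68 \left(\frac{425}{16} + 28\right) = 68 \cdot \frac{873}{16} = \frac{14841}{4}$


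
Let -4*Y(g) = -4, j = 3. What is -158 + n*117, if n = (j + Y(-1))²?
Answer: 1714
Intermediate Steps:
Y(g) = 1 (Y(g) = -¼*(-4) = 1)
n = 16 (n = (3 + 1)² = 4² = 16)
-158 + n*117 = -158 + 16*117 = -158 + 1872 = 1714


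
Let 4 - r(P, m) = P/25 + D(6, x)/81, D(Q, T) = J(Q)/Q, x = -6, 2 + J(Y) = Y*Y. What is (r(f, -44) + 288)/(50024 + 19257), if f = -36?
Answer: 1782223/420882075 ≈ 0.0042345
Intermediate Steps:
J(Y) = -2 + Y² (J(Y) = -2 + Y*Y = -2 + Y²)
D(Q, T) = (-2 + Q²)/Q
r(P, m) = 955/243 - P/25 (r(P, m) = 4 - (P/25 + (6 - 2/6)/81) = 4 - (P*(1/25) + (6 - 2*⅙)*(1/81)) = 4 - (P/25 + (6 - ⅓)*(1/81)) = 4 - (P/25 + (17/3)*(1/81)) = 4 - (P/25 + 17/243) = 4 - (17/243 + P/25) = 4 + (-17/243 - P/25) = 955/243 - P/25)
(r(f, -44) + 288)/(50024 + 19257) = ((955/243 - 1/25*(-36)) + 288)/(50024 + 19257) = ((955/243 + 36/25) + 288)/69281 = (32623/6075 + 288)*(1/69281) = (1782223/6075)*(1/69281) = 1782223/420882075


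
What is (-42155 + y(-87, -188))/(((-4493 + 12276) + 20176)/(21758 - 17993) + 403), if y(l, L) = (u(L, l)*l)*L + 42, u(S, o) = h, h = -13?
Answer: -959099865/1545254 ≈ -620.67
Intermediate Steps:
u(S, o) = -13
y(l, L) = 42 - 13*L*l (y(l, L) = (-13*l)*L + 42 = -13*L*l + 42 = 42 - 13*L*l)
(-42155 + y(-87, -188))/(((-4493 + 12276) + 20176)/(21758 - 17993) + 403) = (-42155 + (42 - 13*(-188)*(-87)))/(((-4493 + 12276) + 20176)/(21758 - 17993) + 403) = (-42155 + (42 - 212628))/((7783 + 20176)/3765 + 403) = (-42155 - 212586)/(27959*(1/3765) + 403) = -254741/(27959/3765 + 403) = -254741/1545254/3765 = -254741*3765/1545254 = -959099865/1545254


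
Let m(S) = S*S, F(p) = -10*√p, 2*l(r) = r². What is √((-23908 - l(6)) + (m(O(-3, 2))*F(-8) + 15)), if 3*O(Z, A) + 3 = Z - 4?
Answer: √(-215199 - 2000*I*√2)/3 ≈ 1.0162 - 154.64*I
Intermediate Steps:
O(Z, A) = -7/3 + Z/3 (O(Z, A) = -1 + (Z - 4)/3 = -1 + (-4 + Z)/3 = -1 + (-4/3 + Z/3) = -7/3 + Z/3)
l(r) = r²/2
m(S) = S²
√((-23908 - l(6)) + (m(O(-3, 2))*F(-8) + 15)) = √((-23908 - 6²/2) + ((-7/3 + (⅓)*(-3))²*(-20*I*√2) + 15)) = √((-23908 - 36/2) + ((-7/3 - 1)²*(-20*I*√2) + 15)) = √((-23908 - 1*18) + ((-10/3)²*(-20*I*√2) + 15)) = √((-23908 - 18) + (100*(-20*I*√2)/9 + 15)) = √(-23926 + (-2000*I*√2/9 + 15)) = √(-23926 + (15 - 2000*I*√2/9)) = √(-23911 - 2000*I*√2/9)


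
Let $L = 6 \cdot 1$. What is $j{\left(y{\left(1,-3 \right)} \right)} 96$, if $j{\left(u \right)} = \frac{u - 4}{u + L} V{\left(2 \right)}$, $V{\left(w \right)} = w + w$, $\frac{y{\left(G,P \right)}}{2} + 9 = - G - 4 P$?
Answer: $0$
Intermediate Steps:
$y{\left(G,P \right)} = -18 - 8 P - 2 G$ ($y{\left(G,P \right)} = -18 + 2 \left(- G - 4 P\right) = -18 - \left(2 G + 8 P\right) = -18 - 8 P - 2 G$)
$V{\left(w \right)} = 2 w$
$L = 6$
$j{\left(u \right)} = \frac{4 \left(-4 + u\right)}{6 + u}$ ($j{\left(u \right)} = \frac{u - 4}{u + 6} \cdot 2 \cdot 2 = \frac{-4 + u}{6 + u} 4 = \frac{4 \left(-4 + u\right)}{6 + u}$)
$j{\left(y{\left(1,-3 \right)} \right)} 96 = \frac{4 \left(-4 - -4\right)}{6 - -4} \cdot 96 = \frac{4 \left(-4 + 4\right)}{6 + 4} \cdot 96 = 4 \cdot \frac{1}{10} \cdot 0 \cdot 96 = 0 \cdot 96 = 0$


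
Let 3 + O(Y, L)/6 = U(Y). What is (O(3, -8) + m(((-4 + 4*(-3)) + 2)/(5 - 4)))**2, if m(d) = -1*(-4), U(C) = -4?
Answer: 1444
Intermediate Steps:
O(Y, L) = -42 (O(Y, L) = -18 + 6*(-4) = -18 - 24 = -42)
m(d) = 4
(O(3, -8) + m(((-4 + 4*(-3)) + 2)/(5 - 4)))**2 = (-42 + 4)**2 = (-38)**2 = 1444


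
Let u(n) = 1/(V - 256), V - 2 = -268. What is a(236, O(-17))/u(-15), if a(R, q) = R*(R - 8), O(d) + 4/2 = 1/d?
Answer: -28087776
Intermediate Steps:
V = -266 (V = 2 - 268 = -266)
u(n) = -1/522 (u(n) = 1/(-266 - 256) = 1/(-522) = -1/522)
O(d) = -2 + 1/d
a(R, q) = R*(-8 + R)
a(236, O(-17))/u(-15) = (236*(-8 + 236))/(-1/522) = (236*228)*(-522) = 53808*(-522) = -28087776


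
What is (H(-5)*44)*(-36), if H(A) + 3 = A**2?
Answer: -34848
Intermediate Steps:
H(A) = -3 + A**2
(H(-5)*44)*(-36) = ((-3 + (-5)**2)*44)*(-36) = ((-3 + 25)*44)*(-36) = (22*44)*(-36) = 968*(-36) = -34848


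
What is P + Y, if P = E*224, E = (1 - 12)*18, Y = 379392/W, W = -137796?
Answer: -509325632/11483 ≈ -44355.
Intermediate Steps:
Y = -31616/11483 (Y = 379392/(-137796) = 379392*(-1/137796) = -31616/11483 ≈ -2.7533)
E = -198 (E = -11*18 = -198)
P = -44352 (P = -198*224 = -44352)
P + Y = -44352 - 31616/11483 = -509325632/11483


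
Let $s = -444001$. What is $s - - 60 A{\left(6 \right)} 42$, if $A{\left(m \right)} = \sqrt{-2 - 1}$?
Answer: $-444001 + 2520 i \sqrt{3} \approx -4.44 \cdot 10^{5} + 4364.8 i$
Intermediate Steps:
$A{\left(m \right)} = i \sqrt{3}$ ($A{\left(m \right)} = \sqrt{-3} = i \sqrt{3}$)
$s - - 60 A{\left(6 \right)} 42 = -444001 - - 60 i \sqrt{3} \cdot 42 = -444001 - - 2520 i \sqrt{3} = -444001 + 2520 i \sqrt{3}$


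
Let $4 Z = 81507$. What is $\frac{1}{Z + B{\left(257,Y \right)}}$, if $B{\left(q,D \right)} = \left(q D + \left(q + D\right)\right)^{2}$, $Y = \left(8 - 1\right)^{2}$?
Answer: $\frac{4}{665618311} \approx 6.0095 \cdot 10^{-9}$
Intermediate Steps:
$Z = \frac{81507}{4}$ ($Z = \frac{1}{4} \cdot 81507 = \frac{81507}{4} \approx 20377.0$)
$Y = 49$ ($Y = 7^{2} = 49$)
$B{\left(q,D \right)} = \left(D + q + D q\right)^{2}$ ($B{\left(q,D \right)} = \left(D q + \left(D + q\right)\right)^{2} = \left(D + q + D q\right)^{2}$)
$\frac{1}{Z + B{\left(257,Y \right)}} = \frac{1}{\frac{81507}{4} + \left(49 + 257 + 49 \cdot 257\right)^{2}} = \frac{1}{\frac{81507}{4} + \left(49 + 257 + 12593\right)^{2}} = \frac{1}{\frac{81507}{4} + 12899^{2}} = \frac{1}{\frac{81507}{4} + 166384201} = \frac{1}{\frac{665618311}{4}} = \frac{4}{665618311}$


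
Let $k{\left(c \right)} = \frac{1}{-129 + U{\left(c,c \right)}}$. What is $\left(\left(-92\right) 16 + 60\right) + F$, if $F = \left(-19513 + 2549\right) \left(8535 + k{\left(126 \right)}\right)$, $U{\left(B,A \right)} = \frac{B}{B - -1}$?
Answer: $- \frac{2353835089636}{16257} \approx -1.4479 \cdot 10^{8}$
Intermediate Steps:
$U{\left(B,A \right)} = \frac{B}{1 + B}$ ($U{\left(B,A \right)} = \frac{B}{B + 1} = \frac{B}{1 + B}$)
$k{\left(c \right)} = \frac{1}{-129 + \frac{c}{1 + c}}$
$F = - \frac{2353812134752}{16257}$ ($F = \left(-19513 + 2549\right) \left(8535 + \frac{1 + 126}{-129 - 16128}\right) = - 16964 \left(8535 + \frac{1}{-129 - 16128} \cdot 127\right) = - 16964 \left(8535 + \frac{1}{-16257} \cdot 127\right) = - 16964 \left(8535 - \frac{127}{16257}\right) = \left(-16964\right) \frac{138753368}{16257} = - \frac{2353812134752}{16257} \approx -1.4479 \cdot 10^{8}$)
$\left(\left(-92\right) 16 + 60\right) + F = \left(\left(-92\right) 16 + 60\right) - \frac{2353812134752}{16257} = \left(-1472 + 60\right) - \frac{2353812134752}{16257} = -1412 - \frac{2353812134752}{16257} = - \frac{2353835089636}{16257}$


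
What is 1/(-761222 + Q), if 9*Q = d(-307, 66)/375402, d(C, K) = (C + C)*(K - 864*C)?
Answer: -563103/428673542332 ≈ -1.3136e-6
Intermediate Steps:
d(C, K) = 2*C*(K - 864*C) (d(C, K) = (2*C)*(K - 864*C) = 2*C*(K - 864*C))
Q = -27150466/563103 (Q = ((2*(-307)*(66 - 864*(-307)))/375402)/9 = ((2*(-307)*(66 + 265248))*(1/375402))/9 = ((2*(-307)*265314)*(1/375402))/9 = (-162902796*1/375402)/9 = (1/9)*(-27150466/62567) = -27150466/563103 ≈ -48.216)
1/(-761222 + Q) = 1/(-761222 - 27150466/563103) = 1/(-428673542332/563103) = -563103/428673542332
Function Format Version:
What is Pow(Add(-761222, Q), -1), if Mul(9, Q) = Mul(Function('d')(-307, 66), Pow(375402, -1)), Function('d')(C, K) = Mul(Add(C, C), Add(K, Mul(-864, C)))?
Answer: Rational(-563103, 428673542332) ≈ -1.3136e-6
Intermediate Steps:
Function('d')(C, K) = Mul(2, C, Add(K, Mul(-864, C))) (Function('d')(C, K) = Mul(Mul(2, C), Add(K, Mul(-864, C))) = Mul(2, C, Add(K, Mul(-864, C))))
Q = Rational(-27150466, 563103) (Q = Mul(Rational(1, 9), Mul(Mul(2, -307, Add(66, Mul(-864, -307))), Pow(375402, -1))) = Mul(Rational(1, 9), Mul(Mul(2, -307, Add(66, 265248)), Rational(1, 375402))) = Mul(Rational(1, 9), Mul(Mul(2, -307, 265314), Rational(1, 375402))) = Mul(Rational(1, 9), Mul(-162902796, Rational(1, 375402))) = Mul(Rational(1, 9), Rational(-27150466, 62567)) = Rational(-27150466, 563103) ≈ -48.216)
Pow(Add(-761222, Q), -1) = Pow(Add(-761222, Rational(-27150466, 563103)), -1) = Pow(Rational(-428673542332, 563103), -1) = Rational(-563103, 428673542332)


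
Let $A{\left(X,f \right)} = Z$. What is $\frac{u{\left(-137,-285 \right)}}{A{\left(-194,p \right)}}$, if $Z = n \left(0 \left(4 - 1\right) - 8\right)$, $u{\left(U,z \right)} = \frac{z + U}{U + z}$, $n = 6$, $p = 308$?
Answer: $- \frac{1}{48} \approx -0.020833$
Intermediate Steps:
$u{\left(U,z \right)} = 1$ ($u{\left(U,z \right)} = \frac{U + z}{U + z} = 1$)
$Z = -48$ ($Z = 6 \left(0 \left(4 - 1\right) - 8\right) = 6 \left(0 \cdot 3 - 8\right) = 6 \left(0 - 8\right) = 6 \left(-8\right) = -48$)
$A{\left(X,f \right)} = -48$
$\frac{u{\left(-137,-285 \right)}}{A{\left(-194,p \right)}} = 1 \frac{1}{-48} = 1 \left(- \frac{1}{48}\right) = - \frac{1}{48}$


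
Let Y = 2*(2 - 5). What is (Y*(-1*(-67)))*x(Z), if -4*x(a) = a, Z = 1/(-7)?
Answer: -201/14 ≈ -14.357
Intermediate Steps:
Z = -⅐ ≈ -0.14286
Y = -6 (Y = 2*(-3) = -6)
x(a) = -a/4
(Y*(-1*(-67)))*x(Z) = (-(-6)*(-67))*(-¼*(-⅐)) = -6*67*(1/28) = -402*1/28 = -201/14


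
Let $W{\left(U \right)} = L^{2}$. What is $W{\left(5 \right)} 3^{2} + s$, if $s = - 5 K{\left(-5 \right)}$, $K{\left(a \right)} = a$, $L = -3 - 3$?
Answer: $349$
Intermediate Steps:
$L = -6$ ($L = -3 - 3 = -6$)
$W{\left(U \right)} = 36$ ($W{\left(U \right)} = \left(-6\right)^{2} = 36$)
$s = 25$ ($s = \left(-5\right) \left(-5\right) = 25$)
$W{\left(5 \right)} 3^{2} + s = 36 \cdot 3^{2} + 25 = 36 \cdot 9 + 25 = 324 + 25 = 349$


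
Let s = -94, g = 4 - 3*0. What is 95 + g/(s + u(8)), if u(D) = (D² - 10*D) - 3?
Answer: 10731/113 ≈ 94.965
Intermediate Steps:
u(D) = -3 + D² - 10*D
g = 4 (g = 4 + 0 = 4)
95 + g/(s + u(8)) = 95 + 4/(-94 + (-3 + 8² - 10*8)) = 95 + 4/(-94 + (-3 + 64 - 80)) = 95 + 4/(-94 - 19) = 95 + 4/(-113) = 95 - 1/113*4 = 95 - 4/113 = 10731/113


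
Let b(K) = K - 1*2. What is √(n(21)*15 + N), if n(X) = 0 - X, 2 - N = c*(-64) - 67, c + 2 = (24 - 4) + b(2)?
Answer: √906 ≈ 30.100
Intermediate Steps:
b(K) = -2 + K (b(K) = K - 2 = -2 + K)
c = 18 (c = -2 + ((24 - 4) + (-2 + 2)) = -2 + (20 + 0) = -2 + 20 = 18)
N = 1221 (N = 2 - (18*(-64) - 67) = 2 - (-1152 - 67) = 2 - 1*(-1219) = 2 + 1219 = 1221)
n(X) = -X
√(n(21)*15 + N) = √(-1*21*15 + 1221) = √(-21*15 + 1221) = √(-315 + 1221) = √906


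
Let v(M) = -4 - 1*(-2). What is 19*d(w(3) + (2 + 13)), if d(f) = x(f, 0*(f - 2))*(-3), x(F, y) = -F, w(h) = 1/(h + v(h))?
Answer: 912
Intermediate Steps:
v(M) = -2 (v(M) = -4 + 2 = -2)
w(h) = 1/(-2 + h) (w(h) = 1/(h - 2) = 1/(-2 + h))
d(f) = 3*f (d(f) = -f*(-3) = 3*f)
19*d(w(3) + (2 + 13)) = 19*(3*(1/(-2 + 3) + (2 + 13))) = 19*(3*(1/1 + 15)) = 19*(3*(1 + 15)) = 19*(3*16) = 19*48 = 912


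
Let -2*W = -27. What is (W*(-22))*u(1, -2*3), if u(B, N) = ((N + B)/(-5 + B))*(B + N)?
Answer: 7425/4 ≈ 1856.3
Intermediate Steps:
W = 27/2 (W = -1/2*(-27) = 27/2 ≈ 13.500)
u(B, N) = (B + N)**2/(-5 + B) (u(B, N) = ((B + N)/(-5 + B))*(B + N) = (B + N)**2/(-5 + B))
(W*(-22))*u(1, -2*3) = ((27/2)*(-22))*((1 - 2*3)**2/(-5 + 1)) = -297*(1 - 6)**2/(-4) = -(-297)*(-5)**2/4 = -(-297)*25/4 = -297*(-25/4) = 7425/4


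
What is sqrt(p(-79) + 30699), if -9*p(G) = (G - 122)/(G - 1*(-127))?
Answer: sqrt(4420723)/12 ≈ 175.21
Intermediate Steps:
p(G) = -(-122 + G)/(9*(127 + G)) (p(G) = -(G - 122)/(9*(G - 1*(-127))) = -(-122 + G)/(9*(G + 127)) = -(-122 + G)/(9*(127 + G)))
sqrt(p(-79) + 30699) = sqrt((122 - 1*(-79))/(9*(127 - 79)) + 30699) = sqrt((1/9)*(122 + 79)/48 + 30699) = sqrt((1/9)*(1/48)*201 + 30699) = sqrt(67/144 + 30699) = sqrt(4420723/144) = sqrt(4420723)/12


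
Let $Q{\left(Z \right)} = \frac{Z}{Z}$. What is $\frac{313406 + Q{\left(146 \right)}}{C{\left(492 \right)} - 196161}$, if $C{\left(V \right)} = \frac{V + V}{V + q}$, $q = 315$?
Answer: $- \frac{84306483}{52766981} \approx -1.5977$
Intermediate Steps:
$Q{\left(Z \right)} = 1$
$C{\left(V \right)} = \frac{2 V}{315 + V}$ ($C{\left(V \right)} = \frac{V + V}{V + 315} = \frac{2 V}{315 + V}$)
$\frac{313406 + Q{\left(146 \right)}}{C{\left(492 \right)} - 196161} = \frac{313406 + 1}{2 \cdot 492 \frac{1}{315 + 492} - 196161} = \frac{313407}{2 \cdot 492 \cdot \frac{1}{807} - 196161} = \frac{313407}{\frac{328}{269} - 196161} = \frac{313407}{- \frac{52766981}{269}} = 313407 \left(- \frac{269}{52766981}\right) = - \frac{84306483}{52766981}$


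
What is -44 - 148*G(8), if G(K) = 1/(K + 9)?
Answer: -896/17 ≈ -52.706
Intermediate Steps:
G(K) = 1/(9 + K)
-44 - 148*G(8) = -44 - 148/(9 + 8) = -44 - 148/17 = -896/17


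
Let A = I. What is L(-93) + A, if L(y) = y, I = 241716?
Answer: 241623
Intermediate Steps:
A = 241716
L(-93) + A = -93 + 241716 = 241623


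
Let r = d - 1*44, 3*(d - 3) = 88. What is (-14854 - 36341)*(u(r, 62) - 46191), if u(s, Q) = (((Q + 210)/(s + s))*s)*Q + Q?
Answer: 1929897915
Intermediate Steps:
d = 97/3 (d = 3 + (⅓)*88 = 3 + 88/3 = 97/3 ≈ 32.333)
r = -35/3 (r = 97/3 - 1*44 = 97/3 - 44 = -35/3 ≈ -11.667)
u(s, Q) = Q + Q*(105 + Q/2) (u(s, Q) = (((210 + Q)/((2*s)))*s)*Q + Q = (((210 + Q)*(1/(2*s)))*s)*Q + Q = (((210 + Q)/(2*s))*s)*Q + Q = (105 + Q/2)*Q + Q = Q*(105 + Q/2) + Q = Q + Q*(105 + Q/2))
(-14854 - 36341)*(u(r, 62) - 46191) = (-14854 - 36341)*((½)*62*(212 + 62) - 46191) = -51195*((½)*62*274 - 46191) = -51195*(8494 - 46191) = -51195*(-37697) = 1929897915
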